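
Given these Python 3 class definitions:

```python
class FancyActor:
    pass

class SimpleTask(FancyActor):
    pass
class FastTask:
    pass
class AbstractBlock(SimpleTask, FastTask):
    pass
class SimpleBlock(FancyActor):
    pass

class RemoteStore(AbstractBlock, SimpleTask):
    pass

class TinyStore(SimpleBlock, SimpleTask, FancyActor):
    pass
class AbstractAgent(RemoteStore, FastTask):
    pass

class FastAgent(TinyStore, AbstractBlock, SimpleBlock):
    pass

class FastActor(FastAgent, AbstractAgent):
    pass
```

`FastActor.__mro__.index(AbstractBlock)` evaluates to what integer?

5

L[FastActor] = FastActor + merge(L[FastAgent], L[AbstractAgent], [FastAgent AbstractAgent])
  take FastAgent:  [FastAgent TinyStore AbstractBlock SimpleBlock SimpleTask FancyActor FastTask object] + [AbstractAgent RemoteStore AbstractBlock SimpleTask FancyActor FastTask object] + [FastAgent AbstractAgent]
  take TinyStore:  [TinyStore AbstractBlock SimpleBlock SimpleTask FancyActor FastTask object] + [AbstractAgent RemoteStore AbstractBlock SimpleTask FancyActor FastTask object] + [AbstractAgent]
  take AbstractAgent:  [AbstractBlock SimpleBlock SimpleTask FancyActor FastTask object] + [AbstractAgent RemoteStore AbstractBlock SimpleTask FancyActor FastTask object] + [AbstractAgent]
  take RemoteStore:  [AbstractBlock SimpleBlock SimpleTask FancyActor FastTask object] + [RemoteStore AbstractBlock SimpleTask FancyActor FastTask object]
  take AbstractBlock:  [AbstractBlock SimpleBlock SimpleTask FancyActor FastTask object] + [AbstractBlock SimpleTask FancyActor FastTask object]
  take SimpleBlock:  [SimpleBlock SimpleTask FancyActor FastTask object] + [SimpleTask FancyActor FastTask object]
  take SimpleTask:  [SimpleTask FancyActor FastTask object] + [SimpleTask FancyActor FastTask object]
  take FancyActor:  [FancyActor FastTask object] + [FancyActor FastTask object]
  take FastTask:  [FastTask object] + [FastTask object]
  take object:  [object] + [object]
MRO: FastActor FastAgent TinyStore AbstractAgent RemoteStore AbstractBlock SimpleBlock SimpleTask FancyActor FastTask object
AbstractBlock sits at index 5.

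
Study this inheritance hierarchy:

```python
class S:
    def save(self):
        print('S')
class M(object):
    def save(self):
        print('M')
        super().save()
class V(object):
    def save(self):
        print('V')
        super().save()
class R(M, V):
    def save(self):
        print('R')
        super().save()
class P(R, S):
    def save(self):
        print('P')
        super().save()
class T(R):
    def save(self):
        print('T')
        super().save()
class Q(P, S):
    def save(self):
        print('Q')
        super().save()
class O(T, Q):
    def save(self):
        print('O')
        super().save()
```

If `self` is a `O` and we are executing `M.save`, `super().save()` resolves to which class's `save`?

L[O] = O + merge(L[T], L[Q], [T Q])
  take T:  [T R M V object] + [Q P R M V S object] + [T Q]
  take Q:  [R M V object] + [Q P R M V S object] + [Q]
  take P:  [R M V object] + [P R M V S object]
  take R:  [R M V object] + [R M V S object]
  take M:  [M V object] + [M V S object]
  take V:  [V object] + [V S object]
  take S:  [object] + [S object]
  take object:  [object] + [object]
MRO: O T Q P R M V S object
super() in M.save on a O instance goes to the class after M in O's MRO: V.

V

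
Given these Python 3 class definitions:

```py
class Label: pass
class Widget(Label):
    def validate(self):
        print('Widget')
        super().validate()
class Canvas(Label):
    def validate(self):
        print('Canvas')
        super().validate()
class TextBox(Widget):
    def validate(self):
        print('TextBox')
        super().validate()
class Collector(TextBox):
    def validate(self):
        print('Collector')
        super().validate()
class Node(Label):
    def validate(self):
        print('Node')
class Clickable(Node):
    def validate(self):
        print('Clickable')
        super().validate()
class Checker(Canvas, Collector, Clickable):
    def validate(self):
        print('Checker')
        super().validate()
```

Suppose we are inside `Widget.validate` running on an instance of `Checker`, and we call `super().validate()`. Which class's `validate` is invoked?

Clickable

L[Checker] = Checker + merge(L[Canvas], L[Collector], L[Clickable], [Canvas Collector Clickable])
  take Canvas:  [Canvas Label object] + [Collector TextBox Widget Label object] + [Clickable Node Label object] + [Canvas Collector Clickable]
  take Collector:  [Label object] + [Collector TextBox Widget Label object] + [Clickable Node Label object] + [Collector Clickable]
  take TextBox:  [Label object] + [TextBox Widget Label object] + [Clickable Node Label object] + [Clickable]
  take Widget:  [Label object] + [Widget Label object] + [Clickable Node Label object] + [Clickable]
  take Clickable:  [Label object] + [Label object] + [Clickable Node Label object] + [Clickable]
  take Node:  [Label object] + [Label object] + [Node Label object]
  take Label:  [Label object] + [Label object] + [Label object]
  take object:  [object] + [object] + [object]
MRO: Checker Canvas Collector TextBox Widget Clickable Node Label object
super() in Widget.validate on a Checker instance goes to the class after Widget in Checker's MRO: Clickable.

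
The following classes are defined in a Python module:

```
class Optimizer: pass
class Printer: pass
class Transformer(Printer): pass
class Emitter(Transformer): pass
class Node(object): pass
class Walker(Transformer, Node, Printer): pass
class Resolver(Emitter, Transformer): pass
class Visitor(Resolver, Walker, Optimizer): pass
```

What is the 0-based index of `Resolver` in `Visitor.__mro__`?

1

L[Visitor] = Visitor + merge(L[Resolver], L[Walker], L[Optimizer], [Resolver Walker Optimizer])
  take Resolver:  [Resolver Emitter Transformer Printer object] + [Walker Transformer Node Printer object] + [Optimizer object] + [Resolver Walker Optimizer]
  take Emitter:  [Emitter Transformer Printer object] + [Walker Transformer Node Printer object] + [Optimizer object] + [Walker Optimizer]
  take Walker:  [Transformer Printer object] + [Walker Transformer Node Printer object] + [Optimizer object] + [Walker Optimizer]
  take Transformer:  [Transformer Printer object] + [Transformer Node Printer object] + [Optimizer object] + [Optimizer]
  take Node:  [Printer object] + [Node Printer object] + [Optimizer object] + [Optimizer]
  take Printer:  [Printer object] + [Printer object] + [Optimizer object] + [Optimizer]
  take Optimizer:  [object] + [object] + [Optimizer object] + [Optimizer]
  take object:  [object] + [object] + [object]
MRO: Visitor Resolver Emitter Walker Transformer Node Printer Optimizer object
Resolver sits at index 1.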